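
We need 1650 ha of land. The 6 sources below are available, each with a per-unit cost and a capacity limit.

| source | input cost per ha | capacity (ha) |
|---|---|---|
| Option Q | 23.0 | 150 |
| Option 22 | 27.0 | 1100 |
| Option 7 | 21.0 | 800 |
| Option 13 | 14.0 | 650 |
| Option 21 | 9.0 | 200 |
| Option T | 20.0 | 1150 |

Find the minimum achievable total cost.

Use sources in increasing cost order.
Take 200 from Option 21 at 9.0 → need 1450 more.
Take 650 from Option 13 at 14.0 → need 800 more.
Option T (20.0): take the remaining 800 → done.
Option 7, Option Q, Option 22: unused.
Cost = 200×9.0 + 650×14.0 + 800×20.0 = 26900.

26900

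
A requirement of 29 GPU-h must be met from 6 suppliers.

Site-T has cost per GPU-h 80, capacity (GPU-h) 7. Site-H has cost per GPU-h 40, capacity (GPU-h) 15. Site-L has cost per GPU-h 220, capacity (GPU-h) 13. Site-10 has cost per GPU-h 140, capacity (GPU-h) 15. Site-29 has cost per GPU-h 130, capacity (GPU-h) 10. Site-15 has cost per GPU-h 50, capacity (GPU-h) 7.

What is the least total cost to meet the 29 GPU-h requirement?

Cheapest first:
Site-H at 40: take all 15 GPU-h — 14 still needed.
Site-15 at 50: take all 7 GPU-h — 7 still needed.
Site-T (80): use full 7 — 0 GPU-h to go.
Site-29, Site-10, Site-L: unused.
Cost = 15×40 + 7×50 + 7×80 = 1510.

1510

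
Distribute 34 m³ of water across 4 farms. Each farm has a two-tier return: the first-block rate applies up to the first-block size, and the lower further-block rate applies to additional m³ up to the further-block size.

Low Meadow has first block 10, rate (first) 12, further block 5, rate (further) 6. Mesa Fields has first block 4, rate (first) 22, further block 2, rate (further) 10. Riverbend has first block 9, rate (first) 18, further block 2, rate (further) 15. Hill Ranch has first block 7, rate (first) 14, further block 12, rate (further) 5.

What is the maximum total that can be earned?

Order all 8 blocks by rate: Mesa Fields/first 22 > Riverbend/first 18 > Riverbend/second 15 > Hill Ranch/first 14 > Low Meadow/first 12 > Mesa Fields/second 10 > Low Meadow/second 6 > Hill Ranch/second 5.
Fill Mesa Fields first block (4 at 22) ; 30 left.
Riverbend first at 18: fill all 9 ; 21 left.
Riverbend/second (15): +2 ; 19 left.
Hill Ranch first at 14: fill all 7 ; 12 left.
Fill Low Meadow first block (10 at 12) ; 2 left.
Mesa Fields second at 10: fill all 2 ; 0 left.
Total = 22×4 + 18×9 + 15×2 + 14×7 + 12×10 + 10×2 = 518.

518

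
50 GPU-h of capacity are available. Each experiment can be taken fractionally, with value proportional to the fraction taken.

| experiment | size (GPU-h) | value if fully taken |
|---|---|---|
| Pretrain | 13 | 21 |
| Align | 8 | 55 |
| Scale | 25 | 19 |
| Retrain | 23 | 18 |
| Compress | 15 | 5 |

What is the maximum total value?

Rank by value-to-size ratio: Align 55/8≈6.88, Pretrain 21/13≈1.62, Retrain 18/23≈0.783, Scale 19/25≈0.76, Compress 5/15≈0.333.
Align: take in full, 8 GPU-h for value 55 — 42 left.
All 13 GPU-h of Pretrain fit (value 21) — 29 remain.
Retrain: take in full, 23 GPU-h for value 18 — 6 left.
6 GPU-h left: a 6/25 share of Scale gives 19×6/25 = 4.56.
Total value = 98.56.

98.56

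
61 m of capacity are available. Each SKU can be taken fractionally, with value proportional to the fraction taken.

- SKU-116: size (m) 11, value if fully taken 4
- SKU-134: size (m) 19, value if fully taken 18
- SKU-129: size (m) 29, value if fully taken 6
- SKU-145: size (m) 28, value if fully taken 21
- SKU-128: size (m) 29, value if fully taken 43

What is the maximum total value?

Best value per unit of size first: SKU-128 43/29≈1.48, SKU-134 18/19≈0.947, SKU-145 21/28≈0.75, SKU-116 4/11≈0.364, SKU-129 6/29≈0.207.
All 29 m of SKU-128 fit (value 43) → 32 remain.
SKU-134: take in full, 19 m for value 18 → 13 left.
13 m left: a 13/28 share of SKU-145 gives 21×13/28 = 9.75.
Total value = 70.75.

70.75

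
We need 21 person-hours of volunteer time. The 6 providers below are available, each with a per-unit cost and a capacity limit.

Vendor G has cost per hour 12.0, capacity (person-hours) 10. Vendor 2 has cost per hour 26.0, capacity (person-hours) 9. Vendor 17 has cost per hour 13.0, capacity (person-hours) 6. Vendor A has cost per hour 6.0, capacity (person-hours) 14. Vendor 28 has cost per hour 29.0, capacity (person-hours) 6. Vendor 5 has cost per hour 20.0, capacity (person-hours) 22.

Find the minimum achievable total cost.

168

Cheapest first:
Vendor A at 6.0: take all 14 person-hours ; 7 still needed.
Take 7 from Vendor G at 12.0 to finish.
Vendor 17, Vendor 5, Vendor 2, Vendor 28: unused.
Cost = 14×6.0 + 7×12.0 = 168.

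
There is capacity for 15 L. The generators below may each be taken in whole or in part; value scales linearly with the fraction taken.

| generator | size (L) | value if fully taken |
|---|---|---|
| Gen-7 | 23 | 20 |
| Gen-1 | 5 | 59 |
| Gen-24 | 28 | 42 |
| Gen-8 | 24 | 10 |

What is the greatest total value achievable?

Sort by value density: Gen-1 59/5≈11.8, Gen-24 42/28≈1.5, Gen-7 20/23≈0.87, Gen-8 10/24≈0.417.
Take all of Gen-1 (5 L, value 59) ; 10 L left.
Only 10 L remain; take 10/28 of Gen-24 for value 42×10/28 = 15.
Total value = 74.

74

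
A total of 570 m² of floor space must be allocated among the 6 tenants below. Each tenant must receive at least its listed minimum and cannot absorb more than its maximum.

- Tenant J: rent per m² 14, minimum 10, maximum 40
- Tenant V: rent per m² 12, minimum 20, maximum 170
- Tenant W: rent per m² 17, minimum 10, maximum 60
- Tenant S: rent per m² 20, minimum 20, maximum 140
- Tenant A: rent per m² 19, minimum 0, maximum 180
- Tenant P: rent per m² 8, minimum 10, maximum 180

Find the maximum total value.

Meeting every minimum uses 10+20+10+20+0+10 = 70 m², leaving 500.
Highest rent per m² first: Tenant S 20 > Tenant A 19 > Tenant W 17 > Tenant J 14 > Tenant V 12 > Tenant P 8.
Give Tenant S 120 more to hit its cap of 140 ; 380 left.
Tenant A: +180 to 180 (cap) ; 200 left.
Tenant W: +50 to 60 (cap) ; 150 left.
Tenant J takes 30 more to reach its cap of 40 ; 120 left.
Tenant V has room for 150 more but only 120 remain, so it gets 140.
Total = 14×40 + 12×140 + 17×60 + 20×140 + 19×180 + 8×10 = 9560.

9560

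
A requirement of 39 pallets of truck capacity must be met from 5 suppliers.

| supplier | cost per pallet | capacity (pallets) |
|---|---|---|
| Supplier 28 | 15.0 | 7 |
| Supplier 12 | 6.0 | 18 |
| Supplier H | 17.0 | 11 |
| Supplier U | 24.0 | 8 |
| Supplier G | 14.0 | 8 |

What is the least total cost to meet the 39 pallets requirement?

Cheapest first:
Supplier 12 (6.0): use full 18 — 21 pallets to go.
Supplier G (14.0): use full 8 — 13 pallets to go.
Supplier 28 at 15.0: take all 7 pallets — 6 still needed.
Take 6 from Supplier H at 17.0 to finish.
Supplier U: unused.
Cost = 18×6.0 + 8×14.0 + 7×15.0 + 6×17.0 = 427.

427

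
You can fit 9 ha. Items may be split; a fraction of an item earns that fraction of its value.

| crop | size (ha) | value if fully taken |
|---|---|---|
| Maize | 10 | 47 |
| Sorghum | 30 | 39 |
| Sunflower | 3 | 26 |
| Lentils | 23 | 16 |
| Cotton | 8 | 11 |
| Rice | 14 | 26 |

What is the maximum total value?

Best value per unit of size first: Sunflower 26/3≈8.67, Maize 47/10≈4.7, Rice 26/14≈1.86, Cotton 11/8≈1.38, Sorghum 39/30≈1.3, Lentils 16/23≈0.696.
All 3 ha of Sunflower fit (value 26) — 6 remain.
6 ha left: a 6/10 share of Maize gives 47×6/10 = 28.2.
Total value = 54.2.

54.2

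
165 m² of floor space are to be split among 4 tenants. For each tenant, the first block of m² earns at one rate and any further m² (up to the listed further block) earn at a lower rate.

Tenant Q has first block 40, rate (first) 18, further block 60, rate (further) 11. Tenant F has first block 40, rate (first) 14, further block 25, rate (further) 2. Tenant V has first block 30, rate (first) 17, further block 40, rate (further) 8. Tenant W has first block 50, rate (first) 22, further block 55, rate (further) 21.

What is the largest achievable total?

3315

Treat each block as its own option and order by rate: Tenant W/T1 22 > Tenant W/T2 21 > Tenant Q/T1 18 > Tenant V/T1 17 > Tenant F/T1 14 > Tenant Q/T2 11 > Tenant V/T2 8 > Tenant F/T2 2.
Tenant W T1 at 22: fill all 50 → 115 left.
Fill Tenant W T2 block (55 at 21) → 60 left.
Tenant Q/T1 (18): +40 → 20 left.
Tenant V/T1: +20 of 30 at 17; pool empty.
Total = 22×50 + 21×55 + 18×40 + 17×20 = 3315.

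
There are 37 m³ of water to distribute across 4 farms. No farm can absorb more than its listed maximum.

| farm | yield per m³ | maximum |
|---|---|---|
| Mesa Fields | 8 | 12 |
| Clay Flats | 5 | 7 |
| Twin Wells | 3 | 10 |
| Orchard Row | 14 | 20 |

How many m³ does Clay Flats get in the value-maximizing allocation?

5

Highest yield per m³ first: Orchard Row 14 > Mesa Fields 8 > Clay Flats 5 > Twin Wells 3.
Orchard Row: +20 to 20 (cap) ; 17 left.
Give Mesa Fields 12 to hit its cap of 12 ; 5 left.
Clay Flats: +5 (room for 7) → 5. Pool exhausted.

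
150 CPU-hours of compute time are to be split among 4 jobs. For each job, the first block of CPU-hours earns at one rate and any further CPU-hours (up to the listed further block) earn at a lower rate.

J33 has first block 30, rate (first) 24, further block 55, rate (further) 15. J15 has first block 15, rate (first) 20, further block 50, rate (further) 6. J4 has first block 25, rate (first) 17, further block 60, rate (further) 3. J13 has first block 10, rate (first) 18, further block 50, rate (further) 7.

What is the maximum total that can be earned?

2555

Rank every tier by rate: J33/tier1 24 > J15/tier1 20 > J13/tier1 18 > J4/tier1 17 > J33/tier2 15 > J13/tier2 7 > J15/tier2 6 > J4/tier2 3.
Fill J33 tier1 block (30 at 24) ; 120 left.
J15 tier1 at 20: fill all 15 ; 105 left.
J13 tier1 at 18: fill all 10 ; 95 left.
J4 tier1 at 17: fill all 25 ; 70 left.
Fill J33 tier2 block (55 at 15) ; 15 left.
J13 tier2 at 7: only 15 left, fill 15.
Total = 24×30 + 20×15 + 18×10 + 17×25 + 15×55 + 7×15 = 2555.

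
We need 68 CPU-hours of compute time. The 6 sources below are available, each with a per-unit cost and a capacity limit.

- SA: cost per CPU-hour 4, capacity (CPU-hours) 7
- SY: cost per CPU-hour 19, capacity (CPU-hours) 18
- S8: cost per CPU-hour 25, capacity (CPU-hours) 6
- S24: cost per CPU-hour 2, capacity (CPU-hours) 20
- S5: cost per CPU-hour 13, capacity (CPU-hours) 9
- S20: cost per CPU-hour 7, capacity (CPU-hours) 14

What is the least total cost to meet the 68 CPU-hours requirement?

Use sources in increasing cost order.
Take 20 from S24 at 2 — need 48 more.
SA (4): use full 7 — 41 CPU-hours to go.
Take 14 from S20 at 7 — need 27 more.
S5 at 13: take all 9 CPU-hours — 18 still needed.
SY at 19: take all 18 CPU-hours — 0 still needed.
S8: unused.
Cost = 20×2 + 7×4 + 14×7 + 9×13 + 18×19 = 625.

625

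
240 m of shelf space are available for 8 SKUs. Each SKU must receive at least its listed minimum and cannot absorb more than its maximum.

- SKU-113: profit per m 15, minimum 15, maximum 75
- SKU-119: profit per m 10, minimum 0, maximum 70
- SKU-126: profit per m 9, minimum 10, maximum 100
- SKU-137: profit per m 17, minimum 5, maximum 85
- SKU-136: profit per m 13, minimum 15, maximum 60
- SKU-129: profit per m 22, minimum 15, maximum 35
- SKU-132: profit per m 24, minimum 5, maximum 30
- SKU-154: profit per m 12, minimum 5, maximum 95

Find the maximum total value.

4180

Meeting every minimum uses 15+0+10+5+15+15+5+5 = 70 m, leaving 170.
Rank by profit per m: SKU-132 24 > SKU-129 22 > SKU-137 17 > SKU-113 15 > SKU-136 13 > SKU-154 12 > SKU-119 10 > SKU-126 9.
SKU-132 takes 25 more to reach its cap of 30 — 145 left.
SKU-129 takes 20 more to reach its cap of 35 — 125 left.
SKU-137: +80 to 85 (cap) — 45 left.
SKU-113 has room for 60 more but only 45 remain, so it gets 60.
Total = 15×60 + 9×10 + 17×85 + 13×15 + 22×35 + 24×30 + 12×5 = 4180.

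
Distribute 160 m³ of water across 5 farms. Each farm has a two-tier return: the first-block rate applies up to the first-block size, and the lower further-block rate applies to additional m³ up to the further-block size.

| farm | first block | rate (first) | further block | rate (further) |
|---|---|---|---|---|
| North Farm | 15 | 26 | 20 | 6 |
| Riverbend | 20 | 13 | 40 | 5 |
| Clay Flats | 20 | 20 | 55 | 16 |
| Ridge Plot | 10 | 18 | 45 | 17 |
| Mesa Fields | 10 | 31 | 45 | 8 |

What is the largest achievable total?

Order all 10 blocks by rate: Mesa Fields/tier1 31 > North Farm/tier1 26 > Clay Flats/tier1 20 > Ridge Plot/tier1 18 > Ridge Plot/tier2 17 > Clay Flats/tier2 16 > Riverbend/tier1 13 > Mesa Fields/tier2 8 > North Farm/tier2 6 > Riverbend/tier2 5.
Fill Mesa Fields tier1 block (10 at 31) → 150 left.
North Farm tier1 at 26: fill all 15 → 135 left.
Clay Flats/tier1 (20): +20 → 115 left.
Ridge Plot/tier1 (18): +10 → 105 left.
Ridge Plot tier2 at 17: fill all 45 → 60 left.
Fill Clay Flats tier2 block (55 at 16) → 5 left.
Riverbend/tier1: +5 of 20 at 13; pool empty.
Total = 31×10 + 26×15 + 20×20 + 18×10 + 17×45 + 16×55 + 13×5 = 2990.

2990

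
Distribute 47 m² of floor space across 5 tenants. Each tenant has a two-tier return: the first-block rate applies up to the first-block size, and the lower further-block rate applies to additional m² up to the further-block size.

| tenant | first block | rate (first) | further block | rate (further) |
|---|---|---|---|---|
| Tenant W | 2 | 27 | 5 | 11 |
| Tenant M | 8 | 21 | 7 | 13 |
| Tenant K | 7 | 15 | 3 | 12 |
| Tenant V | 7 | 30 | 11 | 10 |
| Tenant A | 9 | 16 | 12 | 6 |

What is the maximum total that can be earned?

Order all 10 blocks by rate: Tenant V/first 30 > Tenant W/first 27 > Tenant M/first 21 > Tenant A/first 16 > Tenant K/first 15 > Tenant M/second 13 > Tenant K/second 12 > Tenant W/second 11 > Tenant V/second 10 > Tenant A/second 6.
Tenant V/first (30): +7 → 40 left.
Tenant W/first (27): +2 → 38 left.
Fill Tenant M first block (8 at 21) → 30 left.
Tenant A first at 16: fill all 9 → 21 left.
Tenant K first at 15: fill all 7 → 14 left.
Fill Tenant M second block (7 at 13) → 7 left.
Fill Tenant K second block (3 at 12) → 4 left.
Tenant W second at 11: only 4 left, fill 4.
Total = 30×7 + 27×2 + 21×8 + 16×9 + 15×7 + 13×7 + 12×3 + 11×4 = 852.

852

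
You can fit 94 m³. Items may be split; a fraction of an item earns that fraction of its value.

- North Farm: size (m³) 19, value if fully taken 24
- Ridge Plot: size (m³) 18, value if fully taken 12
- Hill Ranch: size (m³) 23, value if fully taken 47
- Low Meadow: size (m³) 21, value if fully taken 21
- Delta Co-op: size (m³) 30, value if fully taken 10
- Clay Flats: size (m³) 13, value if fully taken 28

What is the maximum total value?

132

Best value per unit of size first: Clay Flats 28/13≈2.15, Hill Ranch 47/23≈2.04, North Farm 24/19≈1.26, Low Meadow 21/21≈1, Ridge Plot 12/18≈0.667, Delta Co-op 10/30≈0.333.
Take all of Clay Flats (13 m³, value 28) ; 81 m³ left.
All 23 m³ of Hill Ranch fit (value 47) ; 58 remain.
North Farm: take in full, 19 m³ for value 24 ; 39 left.
Low Meadow: take in full, 21 m³ for value 21 ; 18 left.
Ridge Plot: take in full, 18 m³ for value 12 ; 0 left.
Total value = 132.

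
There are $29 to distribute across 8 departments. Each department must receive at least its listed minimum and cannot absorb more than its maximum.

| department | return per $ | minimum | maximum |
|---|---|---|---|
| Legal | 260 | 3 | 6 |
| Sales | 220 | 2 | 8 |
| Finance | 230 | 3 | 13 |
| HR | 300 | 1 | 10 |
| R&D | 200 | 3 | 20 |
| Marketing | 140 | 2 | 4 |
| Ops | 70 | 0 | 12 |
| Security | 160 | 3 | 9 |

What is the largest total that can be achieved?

Meeting every minimum uses 3+2+3+1+3+2+0+3 = 17 $, leaving 12.
Highest return per $ first: HR 300 > Legal 260 > Finance 230 > Sales 220 > R&D 200 > Security 160 > Marketing 140 > Ops 70.
Give HR 9 more to hit its cap of 10 ; 3 left.
Legal: +3 to 6 (cap) ; 0 left.
Total = 260×6 + 220×2 + 230×3 + 300×10 + 200×3 + 140×2 + 160×3 = 7050.

7050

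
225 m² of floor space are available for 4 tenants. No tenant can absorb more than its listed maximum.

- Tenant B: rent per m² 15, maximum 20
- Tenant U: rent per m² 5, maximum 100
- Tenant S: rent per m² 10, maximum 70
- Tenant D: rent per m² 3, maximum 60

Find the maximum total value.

Highest rent per m² first: Tenant B 15 > Tenant S 10 > Tenant U 5 > Tenant D 3.
Give Tenant B 20 to hit its cap of 20 → 205 left.
Tenant S takes 70 to reach its cap of 70 → 135 left.
Tenant U: +100 to 100 (cap) → 35 left.
Tenant D: +35 (room for 60) → 35. Pool exhausted.
Total = 15×20 + 5×100 + 10×70 + 3×35 = 1605.

1605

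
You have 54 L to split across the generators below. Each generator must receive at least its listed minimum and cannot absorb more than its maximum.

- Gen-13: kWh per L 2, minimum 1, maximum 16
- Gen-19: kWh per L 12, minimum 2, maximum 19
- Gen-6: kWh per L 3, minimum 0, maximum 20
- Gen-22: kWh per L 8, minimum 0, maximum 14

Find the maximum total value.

Meeting every minimum uses 1+2+0+0 = 3 L, leaving 51.
Order the generators by kWh per L: Gen-19 12 > Gen-22 8 > Gen-6 3 > Gen-13 2.
Gen-19 takes 17 more to reach its cap of 19 ; 34 left.
Gen-22 takes 14 more to reach its cap of 14 ; 20 left.
Gen-6 takes 20 more to reach its cap of 20 ; 0 left.
Total = 2×1 + 12×19 + 3×20 + 8×14 = 402.

402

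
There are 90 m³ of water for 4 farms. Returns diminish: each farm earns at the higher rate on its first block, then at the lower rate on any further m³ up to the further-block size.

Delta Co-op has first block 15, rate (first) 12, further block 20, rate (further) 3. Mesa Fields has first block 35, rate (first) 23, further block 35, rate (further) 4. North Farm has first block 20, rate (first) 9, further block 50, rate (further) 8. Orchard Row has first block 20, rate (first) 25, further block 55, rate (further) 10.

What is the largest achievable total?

1685

Treat each block as its own option and order by rate: Orchard Row/first 25 > Mesa Fields/first 23 > Delta Co-op/first 12 > Orchard Row/second 10 > North Farm/first 9 > North Farm/second 8 > Mesa Fields/second 4 > Delta Co-op/second 3.
Fill Orchard Row first block (20 at 25) — 70 left.
Fill Mesa Fields first block (35 at 23) — 35 left.
Delta Co-op first at 12: fill all 15 — 20 left.
20 remain; put them into Orchard Row second at 10.
Total = 25×20 + 23×35 + 12×15 + 10×20 = 1685.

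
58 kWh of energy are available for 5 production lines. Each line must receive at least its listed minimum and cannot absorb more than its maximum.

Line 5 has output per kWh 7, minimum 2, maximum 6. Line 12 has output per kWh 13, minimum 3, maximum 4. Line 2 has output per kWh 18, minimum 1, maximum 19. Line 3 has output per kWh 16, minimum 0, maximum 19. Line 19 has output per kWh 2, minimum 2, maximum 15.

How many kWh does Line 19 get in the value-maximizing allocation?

Meeting every minimum uses 2+3+1+0+2 = 8 kWh, leaving 50.
Highest output per kWh first: Line 2 18 > Line 3 16 > Line 12 13 > Line 5 7 > Line 19 2.
Line 2: +18 to 19 (cap) ; 32 left.
Line 3 takes 19 more to reach its cap of 19 ; 13 left.
Give Line 12 1 more to hit its cap of 4 ; 12 left.
Line 5: +4 to 6 (cap) ; 8 left.
Line 19: +8 (room for 13) → 10. Pool exhausted.

10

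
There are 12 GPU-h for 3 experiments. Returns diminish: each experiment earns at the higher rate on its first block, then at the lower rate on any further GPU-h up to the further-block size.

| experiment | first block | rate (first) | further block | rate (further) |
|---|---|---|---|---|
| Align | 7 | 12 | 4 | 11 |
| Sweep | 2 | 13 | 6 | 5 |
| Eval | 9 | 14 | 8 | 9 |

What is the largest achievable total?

164

Treat each block as its own option and order by rate: Eval/tier1 14 > Sweep/tier1 13 > Align/tier1 12 > Align/tier2 11 > Eval/tier2 9 > Sweep/tier2 5.
Eval tier1 at 14: fill all 9 ; 3 left.
Fill Sweep tier1 block (2 at 13) ; 1 left.
1 remain; put them into Align tier1 at 12.
Total = 14×9 + 13×2 + 12×1 = 164.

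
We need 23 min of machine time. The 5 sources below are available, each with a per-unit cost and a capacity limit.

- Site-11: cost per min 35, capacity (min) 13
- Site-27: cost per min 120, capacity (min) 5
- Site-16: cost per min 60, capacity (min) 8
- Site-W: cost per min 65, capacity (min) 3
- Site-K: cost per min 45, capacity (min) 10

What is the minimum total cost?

Use sources in increasing cost order.
Site-11 at 35: take all 13 min → 10 still needed.
Site-K at 45: take all 10 min → 0 still needed.
Site-16, Site-W, Site-27: unused.
Cost = 13×35 + 10×45 = 905.

905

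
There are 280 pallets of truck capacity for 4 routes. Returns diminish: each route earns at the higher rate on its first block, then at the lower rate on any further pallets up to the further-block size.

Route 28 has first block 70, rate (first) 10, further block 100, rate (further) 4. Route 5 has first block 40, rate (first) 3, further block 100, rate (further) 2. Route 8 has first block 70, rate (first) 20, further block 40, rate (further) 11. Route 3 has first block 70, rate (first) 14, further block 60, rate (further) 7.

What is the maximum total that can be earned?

Rank every tier by rate: Route 8/first 20 > Route 3/first 14 > Route 8/second 11 > Route 28/first 10 > Route 3/second 7 > Route 28/second 4 > Route 5/first 3 > Route 5/second 2.
Fill Route 8 first block (70 at 20) — 210 left.
Route 3/first (14): +70 — 140 left.
Route 8 second at 11: fill all 40 — 100 left.
Fill Route 28 first block (70 at 10) — 30 left.
30 remain; put them into Route 3 second at 7.
Total = 20×70 + 14×70 + 11×40 + 10×70 + 7×30 = 3730.

3730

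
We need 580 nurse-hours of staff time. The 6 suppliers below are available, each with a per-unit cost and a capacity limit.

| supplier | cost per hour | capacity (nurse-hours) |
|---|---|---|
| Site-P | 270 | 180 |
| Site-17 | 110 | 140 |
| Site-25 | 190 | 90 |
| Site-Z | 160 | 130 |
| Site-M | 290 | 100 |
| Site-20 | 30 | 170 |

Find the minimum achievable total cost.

71900

Cheapest first:
Site-20 at 30: take all 170 nurse-hours ; 410 still needed.
Site-17 at 110: take all 140 nurse-hours ; 270 still needed.
Site-Z at 160: take all 130 nurse-hours ; 140 still needed.
Site-25 (190): use full 90 ; 50 nurse-hours to go.
Take 50 from Site-P at 270 to finish.
Site-M: unused.
Cost = 170×30 + 140×110 + 130×160 + 90×190 + 50×270 = 71900.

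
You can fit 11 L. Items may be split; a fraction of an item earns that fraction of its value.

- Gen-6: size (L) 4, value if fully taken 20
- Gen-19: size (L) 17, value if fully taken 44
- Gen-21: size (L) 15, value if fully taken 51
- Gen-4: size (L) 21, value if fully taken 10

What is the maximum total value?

Rank by value-to-size ratio: Gen-6 20/4≈5, Gen-21 51/15≈3.4, Gen-19 44/17≈2.59, Gen-4 10/21≈0.476.
All 4 L of Gen-6 fit (value 20) ; 7 remain.
Fill the last 7 L with part of Gen-21: 7/15 of it earns 23.8.
Total value = 43.8.

43.8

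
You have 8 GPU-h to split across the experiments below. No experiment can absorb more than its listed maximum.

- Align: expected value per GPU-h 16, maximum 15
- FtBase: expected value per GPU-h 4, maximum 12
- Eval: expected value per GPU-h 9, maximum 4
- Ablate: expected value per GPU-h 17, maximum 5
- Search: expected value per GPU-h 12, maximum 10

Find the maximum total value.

Order the experiments by expected value per GPU-h: Ablate 17 > Align 16 > Search 12 > Eval 9 > FtBase 4.
Ablate: +5 to 5 (cap) ; 3 left.
Only 3 left; Align takes them to reach 3.
Total = 16×3 + 17×5 = 133.

133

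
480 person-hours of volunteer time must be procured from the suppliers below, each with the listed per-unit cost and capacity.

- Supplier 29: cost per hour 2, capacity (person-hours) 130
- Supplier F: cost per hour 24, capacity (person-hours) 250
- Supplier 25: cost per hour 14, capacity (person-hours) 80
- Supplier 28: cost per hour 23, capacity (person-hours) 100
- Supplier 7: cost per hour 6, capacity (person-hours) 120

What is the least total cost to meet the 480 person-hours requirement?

Cheapest first:
Take 130 from Supplier 29 at 2 → need 350 more.
Take 120 from Supplier 7 at 6 → need 230 more.
Take 80 from Supplier 25 at 14 → need 150 more.
Take 100 from Supplier 28 at 23 → need 50 more.
Supplier F (24): take the remaining 50 → done.
Cost = 130×2 + 120×6 + 80×14 + 100×23 + 50×24 = 5600.

5600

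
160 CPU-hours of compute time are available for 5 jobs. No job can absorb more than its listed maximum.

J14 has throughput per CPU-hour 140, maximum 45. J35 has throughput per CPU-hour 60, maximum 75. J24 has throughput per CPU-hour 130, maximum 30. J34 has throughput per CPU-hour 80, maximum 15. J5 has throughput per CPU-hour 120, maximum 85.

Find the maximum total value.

20400

Rank by throughput per CPU-hour: J14 140 > J24 130 > J5 120 > J34 80 > J35 60.
J14 takes 45 to reach its cap of 45 ; 115 left.
Give J24 30 to hit its cap of 30 ; 85 left.
J5 takes 85 to reach its cap of 85 ; 0 left.
Total = 140×45 + 130×30 + 120×85 = 20400.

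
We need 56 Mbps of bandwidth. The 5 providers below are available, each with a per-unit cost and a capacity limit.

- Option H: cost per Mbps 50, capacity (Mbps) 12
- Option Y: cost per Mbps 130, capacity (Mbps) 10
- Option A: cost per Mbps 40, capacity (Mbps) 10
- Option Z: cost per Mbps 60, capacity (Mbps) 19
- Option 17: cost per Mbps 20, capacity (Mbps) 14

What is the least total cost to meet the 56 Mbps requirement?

Cheapest first:
Option 17 at 20: take all 14 Mbps → 42 still needed.
Option A at 40: take all 10 Mbps → 32 still needed.
Option H at 50: take all 12 Mbps → 20 still needed.
Take 19 from Option Z at 60 → need 1 more.
Take 1 from Option Y at 130 to finish.
Cost = 14×20 + 10×40 + 12×50 + 19×60 + 1×130 = 2550.

2550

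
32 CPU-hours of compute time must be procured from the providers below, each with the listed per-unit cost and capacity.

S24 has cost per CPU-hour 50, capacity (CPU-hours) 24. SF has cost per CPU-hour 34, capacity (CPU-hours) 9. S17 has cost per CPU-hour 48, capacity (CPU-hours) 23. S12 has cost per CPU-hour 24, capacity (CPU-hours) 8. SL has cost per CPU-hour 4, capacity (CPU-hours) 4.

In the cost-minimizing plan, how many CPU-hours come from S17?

11

Use providers in increasing cost order.
SL at 4: take all 4 CPU-hours → 28 still needed.
S12 at 24: take all 8 CPU-hours → 20 still needed.
SF at 34: take all 9 CPU-hours → 11 still needed.
Take 11 from S17 at 48 to finish.
S24: unused.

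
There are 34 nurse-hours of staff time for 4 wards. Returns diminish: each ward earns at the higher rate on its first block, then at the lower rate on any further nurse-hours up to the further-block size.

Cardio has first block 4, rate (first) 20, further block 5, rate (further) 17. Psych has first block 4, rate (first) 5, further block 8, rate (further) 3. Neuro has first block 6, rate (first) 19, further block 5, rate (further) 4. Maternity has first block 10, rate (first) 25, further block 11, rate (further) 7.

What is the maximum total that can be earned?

592

Treat each block as its own option and order by rate: Maternity/tier1 25 > Cardio/tier1 20 > Neuro/tier1 19 > Cardio/tier2 17 > Maternity/tier2 7 > Psych/tier1 5 > Neuro/tier2 4 > Psych/tier2 3.
Fill Maternity tier1 block (10 at 25) ; 24 left.
Cardio/tier1 (20): +4 ; 20 left.
Fill Neuro tier1 block (6 at 19) ; 14 left.
Fill Cardio tier2 block (5 at 17) ; 9 left.
Maternity/tier2: +9 of 11 at 7; pool empty.
Total = 25×10 + 20×4 + 19×6 + 17×5 + 7×9 = 592.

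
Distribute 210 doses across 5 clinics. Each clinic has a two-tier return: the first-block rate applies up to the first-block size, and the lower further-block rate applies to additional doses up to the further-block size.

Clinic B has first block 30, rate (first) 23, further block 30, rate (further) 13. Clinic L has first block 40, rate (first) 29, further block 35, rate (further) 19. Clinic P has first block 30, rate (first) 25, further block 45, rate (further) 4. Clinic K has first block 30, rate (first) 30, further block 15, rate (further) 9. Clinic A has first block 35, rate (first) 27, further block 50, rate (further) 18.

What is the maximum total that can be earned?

5290

Treat each block as its own option and order by rate: Clinic K/first 30 > Clinic L/first 29 > Clinic A/first 27 > Clinic P/first 25 > Clinic B/first 23 > Clinic L/second 19 > Clinic A/second 18 > Clinic B/second 13 > Clinic K/second 9 > Clinic P/second 4.
Fill Clinic K first block (30 at 30) — 180 left.
Clinic L/first (29): +40 — 140 left.
Clinic A/first (27): +35 — 105 left.
Clinic P/first (25): +30 — 75 left.
Clinic B first at 23: fill all 30 — 45 left.
Clinic L/second (19): +35 — 10 left.
10 remain; put them into Clinic A second at 18.
Total = 30×30 + 29×40 + 27×35 + 25×30 + 23×30 + 19×35 + 18×10 = 5290.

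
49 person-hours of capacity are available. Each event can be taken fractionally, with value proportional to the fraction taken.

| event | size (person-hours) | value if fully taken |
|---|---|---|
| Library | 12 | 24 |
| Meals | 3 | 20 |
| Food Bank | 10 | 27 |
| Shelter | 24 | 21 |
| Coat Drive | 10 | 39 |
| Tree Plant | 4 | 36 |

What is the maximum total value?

Best value per unit of size first: Tree Plant 36/4≈9, Meals 20/3≈6.67, Coat Drive 39/10≈3.9, Food Bank 27/10≈2.7, Library 24/12≈2, Shelter 21/24≈0.875.
Take all of Tree Plant (4 person-hours, value 36) ; 45 person-hours left.
All 3 person-hours of Meals fit (value 20) ; 42 remain.
Take all of Coat Drive (10 person-hours, value 39) ; 32 person-hours left.
All 10 person-hours of Food Bank fit (value 27) ; 22 remain.
Library: take in full, 12 person-hours for value 24 ; 10 left.
Fill the last 10 person-hours with part of Shelter: 10/24 of it earns 8.75.
Total value = 154.75.

154.75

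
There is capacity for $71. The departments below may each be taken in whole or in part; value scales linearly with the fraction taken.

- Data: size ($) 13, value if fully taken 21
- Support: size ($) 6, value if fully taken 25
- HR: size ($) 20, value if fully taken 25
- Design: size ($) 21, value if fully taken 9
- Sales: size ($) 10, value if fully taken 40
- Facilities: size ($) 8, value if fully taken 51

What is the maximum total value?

Best value per unit of size first: Facilities 51/8≈6.38, Support 25/6≈4.17, Sales 40/10≈4, Data 21/13≈1.62, HR 25/20≈1.25, Design 9/21≈0.429.
Take all of Facilities (8 $, value 51) — 63 $ left.
All 6 $ of Support fit (value 25) — 57 remain.
Take all of Sales (10 $, value 40) — 47 $ left.
Data: take in full, 13 $ for value 21 — 34 left.
All 20 $ of HR fit (value 25) — 14 remain.
Fill the last 14 $ with part of Design: 14/21 of it earns 6.
Total value = 168.

168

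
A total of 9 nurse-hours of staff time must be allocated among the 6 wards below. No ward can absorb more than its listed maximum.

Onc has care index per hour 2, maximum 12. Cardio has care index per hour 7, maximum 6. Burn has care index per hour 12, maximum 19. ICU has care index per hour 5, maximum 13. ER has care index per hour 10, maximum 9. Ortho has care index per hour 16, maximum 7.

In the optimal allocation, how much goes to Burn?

2

Highest care index per hour first: Ortho 16 > Burn 12 > ER 10 > Cardio 7 > ICU 5 > Onc 2.
Ortho: +7 to 7 (cap) → 2 left.
Burn: +2 (room for 19) → 2. Pool exhausted.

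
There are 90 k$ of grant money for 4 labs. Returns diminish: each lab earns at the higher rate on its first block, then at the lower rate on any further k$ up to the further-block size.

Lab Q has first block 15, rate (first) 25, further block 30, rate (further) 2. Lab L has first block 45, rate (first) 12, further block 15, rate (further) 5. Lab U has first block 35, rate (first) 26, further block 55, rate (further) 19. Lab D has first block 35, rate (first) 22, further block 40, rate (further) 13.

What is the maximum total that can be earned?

Order all 8 blocks by rate: Lab U/tier1 26 > Lab Q/tier1 25 > Lab D/tier1 22 > Lab U/tier2 19 > Lab D/tier2 13 > Lab L/tier1 12 > Lab L/tier2 5 > Lab Q/tier2 2.
Fill Lab U tier1 block (35 at 26) → 55 left.
Lab Q/tier1 (25): +15 → 40 left.
Lab D/tier1 (22): +35 → 5 left.
5 remain; put them into Lab U tier2 at 19.
Total = 26×35 + 25×15 + 22×35 + 19×5 = 2150.

2150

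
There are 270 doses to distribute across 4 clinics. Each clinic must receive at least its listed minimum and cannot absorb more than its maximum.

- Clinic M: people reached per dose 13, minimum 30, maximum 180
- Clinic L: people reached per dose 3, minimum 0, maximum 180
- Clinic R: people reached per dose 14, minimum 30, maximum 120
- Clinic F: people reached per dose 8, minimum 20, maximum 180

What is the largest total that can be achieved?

Meeting every minimum uses 30+0+30+20 = 80 doses, leaving 190.
Highest people reached per dose first: Clinic R 14 > Clinic M 13 > Clinic F 8 > Clinic L 3.
Clinic R: +90 to 120 (cap) ; 100 left.
Clinic M: +100 (room for 150) → 130. Pool exhausted.
Total = 13×130 + 14×120 + 8×20 = 3530.

3530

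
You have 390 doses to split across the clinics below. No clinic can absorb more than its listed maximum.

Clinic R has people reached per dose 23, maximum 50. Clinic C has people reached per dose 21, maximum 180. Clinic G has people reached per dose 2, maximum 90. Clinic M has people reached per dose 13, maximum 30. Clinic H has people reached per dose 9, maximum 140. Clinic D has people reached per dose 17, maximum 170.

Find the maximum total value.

Order the clinics by people reached per dose: Clinic R 23 > Clinic C 21 > Clinic D 17 > Clinic M 13 > Clinic H 9 > Clinic G 2.
Give Clinic R 50 to hit its cap of 50 — 340 left.
Clinic C: +180 to 180 (cap) — 160 left.
Only 160 left; Clinic D takes them to reach 160.
Total = 23×50 + 21×180 + 17×160 = 7650.

7650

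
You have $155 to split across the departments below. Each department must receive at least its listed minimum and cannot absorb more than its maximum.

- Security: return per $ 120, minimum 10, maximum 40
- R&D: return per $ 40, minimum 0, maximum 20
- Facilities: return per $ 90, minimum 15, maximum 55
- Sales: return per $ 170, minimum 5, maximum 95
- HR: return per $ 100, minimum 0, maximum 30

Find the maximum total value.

Meeting every minimum uses 10+0+15+5+0 = 30 $, leaving 125.
Order the departments by return per $: Sales 170 > Security 120 > HR 100 > Facilities 90 > R&D 40.
Sales: +90 to 95 (cap) → 35 left.
Security takes 30 more to reach its cap of 40 → 5 left.
HR has room for 30 more but only 5 remain, so it gets 5.
Total = 120×40 + 90×15 + 170×95 + 100×5 = 22800.

22800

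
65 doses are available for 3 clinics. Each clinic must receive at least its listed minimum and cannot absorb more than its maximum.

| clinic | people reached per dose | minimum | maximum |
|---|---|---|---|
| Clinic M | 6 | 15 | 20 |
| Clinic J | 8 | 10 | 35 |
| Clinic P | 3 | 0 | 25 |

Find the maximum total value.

Meeting every minimum uses 15+10+0 = 25 doses, leaving 40.
Rank by people reached per dose: Clinic J 8 > Clinic M 6 > Clinic P 3.
Clinic J takes 25 more to reach its cap of 35 — 15 left.
Give Clinic M 5 more to hit its cap of 20 — 10 left.
Only 10 left; Clinic P takes them to reach 10.
Total = 6×20 + 8×35 + 3×10 = 430.

430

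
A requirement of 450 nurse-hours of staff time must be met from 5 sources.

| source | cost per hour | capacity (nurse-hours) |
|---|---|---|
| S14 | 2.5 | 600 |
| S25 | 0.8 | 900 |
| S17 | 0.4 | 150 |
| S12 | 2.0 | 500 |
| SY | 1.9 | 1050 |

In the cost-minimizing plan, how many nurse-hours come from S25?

Use sources in increasing cost order.
S17 at 0.4: take all 150 nurse-hours ; 300 still needed.
S25 at 0.8: take 300 of its 900 ; requirement met.
SY, S12, S14: unused.

300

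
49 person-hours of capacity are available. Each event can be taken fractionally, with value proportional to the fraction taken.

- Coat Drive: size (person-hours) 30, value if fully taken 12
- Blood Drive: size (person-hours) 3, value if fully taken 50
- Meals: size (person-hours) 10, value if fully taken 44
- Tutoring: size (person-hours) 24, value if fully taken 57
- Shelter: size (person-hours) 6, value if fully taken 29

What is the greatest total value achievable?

Best value per unit of size first: Blood Drive 50/3≈16.7, Shelter 29/6≈4.83, Meals 44/10≈4.4, Tutoring 57/24≈2.38, Coat Drive 12/30≈0.4.
Take all of Blood Drive (3 person-hours, value 50) ; 46 person-hours left.
Shelter: take in full, 6 person-hours for value 29 ; 40 left.
Take all of Meals (10 person-hours, value 44) ; 30 person-hours left.
Tutoring: take in full, 24 person-hours for value 57 ; 6 left.
Only 6 person-hours remain; take 6/30 of Coat Drive for value 12×6/30 = 2.4.
Total value = 182.4.

182.4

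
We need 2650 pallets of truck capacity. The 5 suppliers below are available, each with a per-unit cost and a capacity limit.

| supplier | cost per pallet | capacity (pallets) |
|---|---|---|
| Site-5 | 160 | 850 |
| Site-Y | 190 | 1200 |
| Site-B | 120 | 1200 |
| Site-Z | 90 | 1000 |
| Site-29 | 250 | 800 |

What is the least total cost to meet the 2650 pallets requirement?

306000

Use suppliers in increasing cost order.
Site-Z at 90: take all 1000 pallets → 1650 still needed.
Take 1200 from Site-B at 120 → need 450 more.
Site-5 (160): take the remaining 450 → done.
Site-Y, Site-29: unused.
Cost = 1000×90 + 1200×120 + 450×160 = 306000.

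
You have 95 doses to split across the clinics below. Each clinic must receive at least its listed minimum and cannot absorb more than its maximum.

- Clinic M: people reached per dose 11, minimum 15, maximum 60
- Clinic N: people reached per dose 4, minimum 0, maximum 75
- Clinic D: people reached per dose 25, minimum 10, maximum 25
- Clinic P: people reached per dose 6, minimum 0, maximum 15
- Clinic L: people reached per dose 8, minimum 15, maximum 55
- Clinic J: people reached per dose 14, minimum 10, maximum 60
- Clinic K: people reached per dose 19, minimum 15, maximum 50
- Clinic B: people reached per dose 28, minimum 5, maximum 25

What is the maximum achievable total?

1785

Meeting every minimum uses 15+0+10+0+15+10+15+5 = 70 doses, leaving 25.
Highest people reached per dose first: Clinic B 28 > Clinic D 25 > Clinic K 19 > Clinic J 14 > Clinic M 11 > Clinic L 8 > Clinic P 6 > Clinic N 4.
Clinic B takes 20 more to reach its cap of 25 → 5 left.
Clinic D: +5 (room for 15) → 15. Pool exhausted.
Total = 11×15 + 25×15 + 8×15 + 14×10 + 19×15 + 28×25 = 1785.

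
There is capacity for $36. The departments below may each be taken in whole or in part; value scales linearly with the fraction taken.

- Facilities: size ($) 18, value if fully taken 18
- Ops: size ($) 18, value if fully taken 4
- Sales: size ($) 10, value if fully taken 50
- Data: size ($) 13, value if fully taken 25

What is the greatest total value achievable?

88

Sort by value density: Sales 50/10≈5, Data 25/13≈1.92, Facilities 18/18≈1, Ops 4/18≈0.222.
Sales: take in full, 10 $ for value 50 → 26 left.
Take all of Data (13 $, value 25) → 13 $ left.
13 $ left: a 13/18 share of Facilities gives 18×13/18 = 13.
Total value = 88.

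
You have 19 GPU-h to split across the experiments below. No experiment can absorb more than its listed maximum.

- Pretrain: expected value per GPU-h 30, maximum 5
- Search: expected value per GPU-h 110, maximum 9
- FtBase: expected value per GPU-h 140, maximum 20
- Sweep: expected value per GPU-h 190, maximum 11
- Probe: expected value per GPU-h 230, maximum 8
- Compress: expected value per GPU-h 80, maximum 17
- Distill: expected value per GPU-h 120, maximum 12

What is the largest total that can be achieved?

3930

Highest expected value per GPU-h first: Probe 230 > Sweep 190 > FtBase 140 > Distill 120 > Search 110 > Compress 80 > Pretrain 30.
Give Probe 8 to hit its cap of 8 — 11 left.
Sweep takes 11 to reach its cap of 11 — 0 left.
Total = 190×11 + 230×8 = 3930.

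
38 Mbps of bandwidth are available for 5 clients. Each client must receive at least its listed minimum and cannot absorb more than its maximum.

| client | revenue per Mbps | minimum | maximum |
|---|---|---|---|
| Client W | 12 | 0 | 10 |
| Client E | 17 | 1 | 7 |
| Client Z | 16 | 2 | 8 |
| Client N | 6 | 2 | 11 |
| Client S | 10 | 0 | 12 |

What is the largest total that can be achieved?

489

Meeting every minimum uses 0+1+2+2+0 = 5 Mbps, leaving 33.
Order the clients by revenue per Mbps: Client E 17 > Client Z 16 > Client W 12 > Client S 10 > Client N 6.
Client E: +6 to 7 (cap) ; 27 left.
Client Z: +6 to 8 (cap) ; 21 left.
Give Client W 10 more to hit its cap of 10 ; 11 left.
Client S: +11 (room for 12) → 11. Pool exhausted.
Total = 12×10 + 17×7 + 16×8 + 6×2 + 10×11 = 489.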